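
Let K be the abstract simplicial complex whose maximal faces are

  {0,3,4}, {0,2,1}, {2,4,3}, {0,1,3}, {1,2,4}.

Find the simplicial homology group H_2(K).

H_2 = 0.

Fix the vertex order 0 < 1 < 2 < 3 < 4 and write every simplex with vertices in increasing order. Then dim K = 2 and the simplices of K are:

  0-simplices (5): [0], [1], [2], [3], [4]
  1-simplices (10): [0,1], [0,2], [0,3], [0,4], [1,2], [1,3], [1,4], [2,3], [2,4], [3,4]
  2-simplices (5): [0,1,2], [0,1,3], [0,3,4], [1,2,4], [2,3,4]

giving chain groups C_0 ≅ Z^5, C_1 ≅ Z^10, C_2 ≅ Z^5.

Boundary ∂_1: C_1 → C_0 maps an edge to its endpoints' difference, ∂[p,q] = q − p. For instance
  ∂[2,3] = [3] − [2].
This gives a 5×10 integer matrix of rank 4; reducing to Smith normal form yields diagonal entries (1,1,1,1).

The boundary map ∂_2: C_2 → C_1 maps a triangle to the signed sum of its edges. For instance
  ∂[2,3,4] = [3,4] − [2,4] + [2,3],
  ∂[1,2,4] = [2,4] − [1,4] + [1,2].
This gives a 10×5 integer matrix of rank 5; reducing to Smith normal form yields diagonal entries (1,1,1,1,1).

Reading off H_k = ker ∂_k / im ∂_{k+1}:

  H_2: rank ker ∂_2 − rank ∂_3 = (5 − 5) − 0 = 0, and there is no ∂_3, so H_2 = 0.

(K is a triangulation of the Möbius band.)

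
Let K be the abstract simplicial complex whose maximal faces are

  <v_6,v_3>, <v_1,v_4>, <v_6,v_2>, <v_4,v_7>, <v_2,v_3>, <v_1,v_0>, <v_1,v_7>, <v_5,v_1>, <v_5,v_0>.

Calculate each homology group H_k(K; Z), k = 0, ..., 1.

H_0 = Z^2,  H_1 = Z^3.

We work with the vertex ordering v_0 < v_1 < v_2 < v_3 < v_4 < v_5 < v_6 < v_7. The simplices of K, each written with vertices in increasing order, are:

  0-simplices (8): [v_0], [v_1], [v_2], [v_3], [v_4], [v_5], [v_6], [v_7]
  1-simplices (9): [v_0,v_1], [v_0,v_5], [v_1,v_4], [v_1,v_5], [v_1,v_7], [v_2,v_3], [v_2,v_6], [v_3,v_6], [v_4,v_7]

Hence C_0 ≅ Z^8, C_1 ≅ Z^9.

Boundary ∂_1: C_1 → C_0 maps an edge to its endpoints' difference, ∂[p,q] = q − p.
The 8×9 boundary matrix has rank 6 and Smith normal form diag(1,1,1,1,1,1).

From H_k ≅ ker(∂_k) / im(∂_{k+1}) we obtain:

  H_0: rank C_0 − rank ∂_1 = 8 − 6 = 2, and the invariant factors of ∂_1 are all 1, so H_0 ≅ Z^2.
  H_1: rank ker ∂_1 − rank ∂_2 = (9 − 6) − 0 = 3, and there is no ∂_2, so H_1 ≅ Z^3.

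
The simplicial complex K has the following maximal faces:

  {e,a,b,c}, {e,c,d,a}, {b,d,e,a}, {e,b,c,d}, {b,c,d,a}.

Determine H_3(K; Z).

Order the vertices as a < b < c < d < e. Listing each simplex with vertices in this order, K has dimension 3 with simplices:

  0-simplices (5): a, b, c, d, e
  1-simplices (10): ab, ac, ad, ae, bc, bd, be, cd, ce, de
  2-simplices (10): abc, abd, abe, acd, ace, ade, bcd, bce, bde, cde
  3-simplices (5): abcd, abce, abde, acde, bcde

Hence C_0 ≅ Z^5, C_1 ≅ Z^10, C_2 ≅ Z^10, C_3 ≅ Z^5.

The boundary map ∂_1: C_1 → C_0 maps an edge to its endpoints' difference, ∂[p,q] = q − p. For instance
  ∂bd = d − b.
This gives a 5×10 integer matrix of rank 4; reducing to Smith normal form yields diagonal entries (1,1,1,1).

∂_2: C_2 → C_1 sends each 2-simplex [p,q,r] to [q,r] − [p,r] + [p,q]. For instance
  ∂bce = ce − be + bc,
  ∂abd = bd − ad + ab.
The resulting 10×10 matrix has rank 6, and its Smith normal form has invariant factors (1,1,1,1,1,1).

∂_3: C_3 → C_2 sends each 3-simplex σ to the alternating sum Σ_i (−1)^i (σ with its i-th vertex removed). For instance
  ∂abde = bde − ade + abe − abd,
  ∂abcd = bcd − acd + abd − abc.
The 10×5 boundary matrix has rank 4 and Smith normal form diag(1,1,1,1).

Now H_k = ker ∂_k / im ∂_{k+1}, so:

  H_3: rank ker ∂_3 − rank ∂_4 = (5 − 4) − 0 = 1, and there is no ∂_4, so H_3 ≅ Z.

H_3 ≅ Z.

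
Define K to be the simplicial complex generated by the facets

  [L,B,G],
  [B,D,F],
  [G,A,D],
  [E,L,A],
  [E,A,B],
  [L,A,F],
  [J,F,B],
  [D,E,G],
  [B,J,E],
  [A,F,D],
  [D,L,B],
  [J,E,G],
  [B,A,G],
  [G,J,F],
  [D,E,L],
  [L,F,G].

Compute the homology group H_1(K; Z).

H_1 ≅ Z^2.

Fix the vertex order A < B < D < E < F < G < J < L and write every simplex with vertices in increasing order. Then dim K = 2 and the simplices of K are:

  0-simplices (8): A, B, D, E, F, G, J, L
  1-simplices (24): AB, AD, AE, AF, AG, AL, BD, BE, BF, BG, BJ, BL, DE, DF, DG, DL, EG, EJ, EL, FG, FJ, FL, GJ, GL
  2-simplices (16): ABE, ABG, ADF, ADG, AEL, AFL, BDF, BDL, BEJ, BFJ, BGL, DEG, DEL, EGJ, FGJ, FGL

Hence C_0 ≅ Z^8, C_1 ≅ Z^24, C_2 ≅ Z^16.

The boundary map ∂_1: C_1 → C_0 maps an edge to its endpoints' difference, ∂[p,q] = q − p. For instance
  ∂BF = F − B.
The 8×24 boundary matrix has rank 7 and Smith normal form diag(1,1,1,1,1,1,1).

∂_2: C_2 → C_1 maps a triangle to the signed sum of its edges. For instance
  ∂BDF = DF − BF + BD,
  ∂ABG = BG − AG + AB.
The 24×16 boundary matrix has rank 15 and Smith normal form diag(1,1,1,1,1,1,1,1,1,1,1,1,1,1,1).

From H_k ≅ ker(∂_k) / im(∂_{k+1}) we obtain:

  H_1: rank ker ∂_1 − rank ∂_2 = (24 − 7) − 15 = 2, and the invariant factors of ∂_2 are all 1, so H_1 = Z^2.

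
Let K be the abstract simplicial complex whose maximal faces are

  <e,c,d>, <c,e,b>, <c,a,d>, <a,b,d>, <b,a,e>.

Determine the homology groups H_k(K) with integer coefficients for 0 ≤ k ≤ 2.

H_0 = Z,  H_1 = Z,  H_2 = 0.

Order the vertices as a < b < c < d < e. Listing each simplex with vertices in this order, K has dimension 2 with simplices:

  0-simplices (5): a, b, c, d, e
  1-simplices (10): ab, ac, ad, ae, bc, bd, be, cd, ce, de
  2-simplices (5): abd, abe, acd, bce, cde

so the chain groups are C_0 ≅ Z^5, C_1 ≅ Z^10, C_2 ≅ Z^5.

∂_1: C_1 → C_0 maps an edge to its endpoints' difference, ∂[p,q] = q − p. For instance
  ∂ab = b − a.
As a 5×10 matrix over Z this has rank 4, with invariant factors (1,1,1,1).

∂_2: C_2 → C_1 maps a triangle to the signed sum of its edges. For instance
  ∂acd = cd − ad + ac,
  ∂cde = de − ce + cd.
The resulting 10×5 matrix has rank 5, and its Smith normal form has invariant factors (1,1,1,1,1).

Now H_k = ker ∂_k / im ∂_{k+1}, so:

  H_0: rank C_0 − rank ∂_1 = 5 − 4 = 1, and the invariant factors of ∂_1 are all 1, so H_0 = Z.
  H_1: rank ker ∂_1 − rank ∂_2 = (10 − 4) − 5 = 1, and the invariant factors of ∂_2 are all 1, so H_1 = Z.
  H_2: rank ker ∂_2 − rank ∂_3 = (5 − 5) − 0 = 0, and there is no ∂_3, so H_2 = 0.

(K is a triangulation of the Möbius band.)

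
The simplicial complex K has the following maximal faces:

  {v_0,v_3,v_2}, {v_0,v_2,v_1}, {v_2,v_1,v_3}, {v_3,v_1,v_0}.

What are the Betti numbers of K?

K has 4 vertices, 6 edges, 4 triangles.
rank ∂_0 = 0, rank ∂_1 = 3 ⇒ b_0 = 4 − 0 − 3 = 1; all invariant factors of ∂_1 are 1 so no torsion. So H_0 = Z.
rank ∂_1 = 3, rank ∂_2 = 3 ⇒ b_1 = 6 − 3 − 3 = 0; all invariant factors of ∂_2 are 1 so no torsion. So H_1 = 0.
rank ∂_2 = 3, rank ∂_3 = 0 ⇒ b_2 = 4 − 3 − 0 = 1. So H_2 = Z.

b_0 = 1, b_1 = 0, b_2 = 1.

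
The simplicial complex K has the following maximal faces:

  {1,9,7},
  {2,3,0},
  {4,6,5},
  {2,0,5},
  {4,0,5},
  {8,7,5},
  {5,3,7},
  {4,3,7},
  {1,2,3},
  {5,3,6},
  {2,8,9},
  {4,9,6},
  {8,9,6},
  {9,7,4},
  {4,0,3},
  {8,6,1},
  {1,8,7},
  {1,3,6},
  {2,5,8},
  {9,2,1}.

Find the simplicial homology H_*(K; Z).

H_0 = Z,  H_1 = Z ⊕ Z/2Z,  H_2 = 0.

Fix the vertex order 0 < 1 < 2 < 3 < 4 < 5 < 6 < 7 < 8 < 9 and write every simplex with vertices in increasing order. Then dim K = 2 and the simplices of K are:

  0-simplices (10): [0], [1], [2], [3], [4], [5], [6], [7], [8], [9]
  1-simplices (30): (30 of them)
  2-simplices (20): (20 of them)

Hence C_0 ≅ Z^10, C_1 ≅ Z^30, C_2 ≅ Z^20.

Boundary ∂_1: C_1 → C_0 sends each edge [p,q] (with p < q) to q − p. For instance
  ∂[3,4] = [4] − [3].
As a 10×30 matrix over Z this has rank 9, with invariant factors (1,1,1,1,1,1,1,1,1).

∂_2: C_2 → C_1 maps a triangle to the signed sum of its edges. For instance
  ∂[1,7,9] = [7,9] − [1,9] + [1,7],
  ∂[0,2,5] = [2,5] − [0,5] + [0,2].
This gives a 30×20 integer matrix of rank 20; reducing to Smith normal form yields diagonal entries (1,1,1,1,1,1,1,1,1,1,1,1,1,1,1,1,1,1,1,2).

Computing H_k = (kernel of ∂_k) / (image of ∂_{k+1}):

  H_0: rank C_0 − rank ∂_1 = 10 − 9 = 1, and the invariant factors of ∂_1 are all 1, so H_0 ≅ Z.
  H_1: rank ker ∂_1 − rank ∂_2 = (30 − 9) − 20 = 1, and ∂_2 has invariant factor 2 > 1, so H_1 ≅ Z ⊕ Z/2Z.
  H_2: rank ker ∂_2 − rank ∂_3 = (20 − 20) − 0 = 0, and there is no ∂_3, so H_2 ≅ 0.

(K is a triangulation of the Klein bottle.)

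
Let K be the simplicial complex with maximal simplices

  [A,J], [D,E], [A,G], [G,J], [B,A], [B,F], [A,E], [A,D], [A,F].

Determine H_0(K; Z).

H_0 ≅ Z.

Take the total order A < B < D < E < F < G < J on the vertex set. Then K (dimension 1) consists of the simplices:

  0-simplices (7): A, B, D, E, F, G, J
  1-simplices (9): AB, AD, AE, AF, AG, AJ, BF, DE, GJ

so the chain groups are C_0 ≅ Z^7, C_1 ≅ Z^9.

The boundary map ∂_1: C_1 → C_0 maps an edge to its endpoints' difference, ∂[p,q] = q − p. For instance
  ∂AF = F − A.
The 7×9 boundary matrix has rank 6 and Smith normal form diag(1,1,1,1,1,1).

Computing H_k = (kernel of ∂_k) / (image of ∂_{k+1}):

  H_0: rank C_0 − rank ∂_1 = 7 − 6 = 1, and the invariant factors of ∂_1 are all 1, so H_0 ≅ Z.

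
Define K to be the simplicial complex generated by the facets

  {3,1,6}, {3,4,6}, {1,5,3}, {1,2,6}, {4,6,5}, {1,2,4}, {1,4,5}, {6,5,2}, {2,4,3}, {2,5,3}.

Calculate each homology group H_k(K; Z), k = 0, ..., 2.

Order the vertices as 1 < 2 < 3 < 4 < 5 < 6. Listing each simplex with vertices in this order, K has dimension 2 with simplices:

  0-simplices (6): [1], [2], [3], [4], [5], [6]
  1-simplices (15): [1,2], [1,3], [1,4], [1,5], [1,6], [2,3], [2,4], [2,5], [2,6], [3,4], [3,5], [3,6], [4,5], [4,6], [5,6]
  2-simplices (10): [1,2,4], [1,2,6], [1,3,5], [1,3,6], [1,4,5], [2,3,4], [2,3,5], [2,5,6], [3,4,6], [4,5,6]

Hence C_0 ≅ Z^6, C_1 ≅ Z^15, C_2 ≅ Z^10.

∂_1: C_1 → C_0 maps an edge to its endpoints' difference, ∂[p,q] = q − p. For instance
  ∂[1,5] = [5] − [1].
The resulting 6×15 matrix has rank 5, and its Smith normal form has invariant factors (1,1,1,1,1).

The boundary map ∂_2: C_2 → C_1 acts by ∂[p,q,r] = [q,r] − [p,r] + [p,q]. For instance
  ∂[1,4,5] = [4,5] − [1,5] + [1,4],
  ∂[2,5,6] = [5,6] − [2,6] + [2,5].
This gives a 15×10 integer matrix of rank 10; reducing to Smith normal form yields diagonal entries (1,1,1,1,1,1,1,1,1,2).

From H_k ≅ ker(∂_k) / im(∂_{k+1}) we obtain:

  H_0: rank C_0 − rank ∂_1 = 6 − 5 = 1, and the invariant factors of ∂_1 are all 1, so H_0 ≅ Z.
  H_1: rank ker ∂_1 − rank ∂_2 = (15 − 5) − 10 = 0, and ∂_2 has invariant factor 2 > 1, so H_1 ≅ Z/2Z.
  H_2: rank ker ∂_2 − rank ∂_3 = (10 − 10) − 0 = 0, and there is no ∂_3, so H_2 ≅ 0.

H_0 = Z,  H_1 = Z/2Z,  H_2 = 0.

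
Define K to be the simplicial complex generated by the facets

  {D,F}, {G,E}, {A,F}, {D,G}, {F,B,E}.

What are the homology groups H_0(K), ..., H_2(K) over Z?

We work with the vertex ordering A < B < D < E < F < G. The simplices of K, each written with vertices in increasing order, are:

  0-simplices (6): A, B, D, E, F, G
  1-simplices (7): AF, BE, BF, DF, DG, EF, EG
  2-simplices (1): BEF

Hence C_0 ≅ Z^6, C_1 ≅ Z^7, C_2 ≅ Z^1.

∂_1: C_1 → C_0 maps an edge to its endpoints' difference, ∂[p,q] = q − p. For instance
  ∂EF = F − E.
This gives a 6×7 integer matrix of rank 5; reducing to Smith normal form yields diagonal entries (1,1,1,1,1).

∂_2: C_2 → C_1 acts by ∂[p,q,r] = [q,r] − [p,r] + [p,q]. For instance
  ∂BEF = EF − BF + BE.
As a 7×1 matrix over Z this has rank 1, with invariant factors (1).

Now H_k = ker ∂_k / im ∂_{k+1}, so:

  H_0: rank C_0 − rank ∂_1 = 6 − 5 = 1, and the invariant factors of ∂_1 are all 1, so H_0 = Z.
  H_1: rank ker ∂_1 − rank ∂_2 = (7 − 5) − 1 = 1, and the invariant factors of ∂_2 are all 1, so H_1 = Z.
  H_2: rank ker ∂_2 − rank ∂_3 = (1 − 1) − 0 = 0, and there is no ∂_3, so H_2 = 0.

H_0 ≅ Z,  H_1 ≅ Z,  H_2 = 0.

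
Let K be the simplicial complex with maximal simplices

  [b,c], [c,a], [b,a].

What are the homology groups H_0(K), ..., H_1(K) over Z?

H_0 = Z,  H_1 = Z.

Order the vertices as a < b < c. Listing each simplex with vertices in this order, K has dimension 1 with simplices:

  0-simplices (3): a, b, c
  1-simplices (3): ab, ac, bc

Hence C_0 ≅ Z^3, C_1 ≅ Z^3.

The boundary map ∂_1: C_1 → C_0 maps an edge to its endpoints' difference, ∂[p,q] = q − p.
As a 3×3 matrix over Z this has rank 2, with invariant factors (1,1).

From H_k ≅ ker(∂_k) / im(∂_{k+1}) we obtain:

  H_0: rank C_0 − rank ∂_1 = 3 − 2 = 1, and the invariant factors of ∂_1 are all 1, so H_0 = Z.
  H_1: rank ker ∂_1 − rank ∂_2 = (3 − 2) − 0 = 1, and there is no ∂_2, so H_1 = Z.

As a check, the Euler characteristic is 3 − 3 = 0, which agrees with 1 − 1 = 0.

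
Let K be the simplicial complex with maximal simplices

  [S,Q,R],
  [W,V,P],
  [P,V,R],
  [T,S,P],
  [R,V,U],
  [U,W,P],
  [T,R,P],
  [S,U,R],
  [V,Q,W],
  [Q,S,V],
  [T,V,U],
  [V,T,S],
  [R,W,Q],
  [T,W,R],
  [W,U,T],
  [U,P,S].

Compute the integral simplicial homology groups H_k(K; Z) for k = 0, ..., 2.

Fix the vertex order P < Q < R < S < T < U < V < W and write every simplex with vertices in increasing order. Then dim K = 2 and the simplices of K are:

  0-simplices (8): P, Q, R, S, T, U, V, W
  1-simplices (24): PR, PS, PT, PU, PV, PW, QR, QS, QV, QW, RS, RT, RU, RV, RW, ST, SU, SV, TU, TV, TW, UV, UW, VW
  2-simplices (16): PRT, PRV, PST, PSU, PUW, PVW, QRS, QRW, QSV, QVW, RSU, RTW, RUV, STV, TUV, TUW

Hence C_0 ≅ Z^8, C_1 ≅ Z^24, C_2 ≅ Z^16.

Boundary ∂_1: C_1 → C_0 is given by ∂[p,q] = [q] − [p].
The 8×24 boundary matrix has rank 7 and Smith normal form diag(1,1,1,1,1,1,1).

∂_2: C_2 → C_1 acts by ∂[p,q,r] = [q,r] − [p,r] + [p,q]. For instance
  ∂QRS = RS − QS + QR,
  ∂STV = TV − SV + ST.
The resulting 24×16 matrix has rank 15, and its Smith normal form has invariant factors (1,1,1,1,1,1,1,1,1,1,1,1,1,1,1).

Computing H_k = (kernel of ∂_k) / (image of ∂_{k+1}):

  H_0: rank C_0 − rank ∂_1 = 8 − 7 = 1, and the invariant factors of ∂_1 are all 1, so H_0 ≅ Z.
  H_1: rank ker ∂_1 − rank ∂_2 = (24 − 7) − 15 = 2, and the invariant factors of ∂_2 are all 1, so H_1 ≅ Z^2.
  H_2: rank ker ∂_2 − rank ∂_3 = (16 − 15) − 0 = 1, and there is no ∂_3, so H_2 ≅ Z.

As a check, the Euler characteristic is 8 − 24 + 16 = 0, which agrees with 1 − 2 + 1 = 0.
(K is a triangulation of the torus T^2.)

H_0 = Z,  H_1 = Z^2,  H_2 = Z.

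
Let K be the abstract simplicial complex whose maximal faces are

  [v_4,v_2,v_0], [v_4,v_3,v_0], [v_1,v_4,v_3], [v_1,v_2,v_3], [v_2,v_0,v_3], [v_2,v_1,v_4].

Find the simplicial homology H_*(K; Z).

We work with the vertex ordering v_0 < v_1 < v_2 < v_3 < v_4. The simplices of K, each written with vertices in increasing order, are:

  0-simplices (5): [v_0], [v_1], [v_2], [v_3], [v_4]
  1-simplices (9): [v_0,v_2], [v_0,v_3], [v_0,v_4], [v_1,v_2], [v_1,v_3], [v_1,v_4], [v_2,v_3], [v_2,v_4], [v_3,v_4]
  2-simplices (6): [v_0,v_2,v_3], [v_0,v_2,v_4], [v_0,v_3,v_4], [v_1,v_2,v_3], [v_1,v_2,v_4], [v_1,v_3,v_4]

Hence C_0 ≅ Z^5, C_1 ≅ Z^9, C_2 ≅ Z^6.

The boundary map ∂_1: C_1 → C_0 sends each edge [p,q] (with p < q) to q − p.
As a 5×9 matrix over Z this has rank 4, with invariant factors (1,1,1,1).

The boundary map ∂_2: C_2 → C_1 maps a triangle to the signed sum of its edges. For instance
  ∂[v_1,v_2,v_4] = [v_2,v_4] − [v_1,v_4] + [v_1,v_2],
  ∂[v_1,v_2,v_3] = [v_2,v_3] − [v_1,v_3] + [v_1,v_2].
As a 9×6 matrix over Z this has rank 5, with invariant factors (1,1,1,1,1).

Now H_k = ker ∂_k / im ∂_{k+1}, so:

  H_0: rank C_0 − rank ∂_1 = 5 − 4 = 1, and the invariant factors of ∂_1 are all 1, so H_0 ≅ Z.
  H_1: rank ker ∂_1 − rank ∂_2 = (9 − 4) − 5 = 0, and the invariant factors of ∂_2 are all 1, so H_1 ≅ 0.
  H_2: rank ker ∂_2 − rank ∂_3 = (6 − 5) − 0 = 1, and there is no ∂_3, so H_2 ≅ Z.

As a check, the Euler characteristic is 5 − 9 + 6 = 2, which agrees with 1 − 0 + 1 = 2.

H_0 ≅ Z,  H_1 = 0,  H_2 ≅ Z.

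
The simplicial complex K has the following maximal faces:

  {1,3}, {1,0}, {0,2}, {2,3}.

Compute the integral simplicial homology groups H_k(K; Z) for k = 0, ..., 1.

Take the total order 0 < 1 < 2 < 3 on the vertex set. Then K (dimension 1) consists of the simplices:

  0-simplices (4): [0], [1], [2], [3]
  1-simplices (4): [0,1], [0,2], [1,3], [2,3]

giving chain groups C_0 ≅ Z^4, C_1 ≅ Z^4.

Boundary ∂_1: C_1 → C_0 maps an edge to its endpoints' difference, ∂[p,q] = q − p.
This gives a 4×4 integer matrix of rank 3; reducing to Smith normal form yields diagonal entries (1,1,1).

Computing H_k = (kernel of ∂_k) / (image of ∂_{k+1}):

  H_0: rank C_0 − rank ∂_1 = 4 − 3 = 1, and the invariant factors of ∂_1 are all 1, so H_0 ≅ Z.
  H_1: rank ker ∂_1 − rank ∂_2 = (4 − 3) − 0 = 1, and there is no ∂_2, so H_1 ≅ Z.

H_0 ≅ Z,  H_1 ≅ Z.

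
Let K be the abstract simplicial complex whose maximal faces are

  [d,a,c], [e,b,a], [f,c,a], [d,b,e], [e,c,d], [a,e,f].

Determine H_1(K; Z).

Fix the vertex order a < b < c < d < e < f and write every simplex with vertices in increasing order. Then dim K = 2 and the simplices of K are:

  0-simplices (6): a, b, c, d, e, f
  1-simplices (12): ab, ac, ad, ae, af, bd, be, cd, ce, cf, de, ef
  2-simplices (6): abe, acd, acf, aef, bde, cde

so the chain groups are C_0 ≅ Z^6, C_1 ≅ Z^12, C_2 ≅ Z^6.

Boundary ∂_1: C_1 → C_0 sends each edge [p,q] (with p < q) to q − p. For instance
  ∂de = e − d.
As a 6×12 matrix over Z this has rank 5, with invariant factors (1,1,1,1,1).

∂_2: C_2 → C_1 sends each 2-simplex [p,q,r] to [q,r] − [p,r] + [p,q]. For instance
  ∂acd = cd − ad + ac,
  ∂cde = de − ce + cd.
This gives a 12×6 integer matrix of rank 6; reducing to Smith normal form yields diagonal entries (1,1,1,1,1,1).

Reading off H_k = ker ∂_k / im ∂_{k+1}:

  H_1: rank ker ∂_1 − rank ∂_2 = (12 − 5) − 6 = 1, and the invariant factors of ∂_2 are all 1, so H_1 = Z.

H_1 = Z.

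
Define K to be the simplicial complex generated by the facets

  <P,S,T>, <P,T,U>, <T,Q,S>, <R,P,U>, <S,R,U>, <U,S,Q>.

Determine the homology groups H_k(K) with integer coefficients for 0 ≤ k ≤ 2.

Take the total order P < Q < R < S < T < U on the vertex set. Then K (dimension 2) consists of the simplices:

  0-simplices (6): P, Q, R, S, T, U
  1-simplices (12): PR, PS, PT, PU, QS, QT, QU, RS, RU, ST, SU, TU
  2-simplices (6): PRU, PST, PTU, QST, QSU, RSU

so the chain groups are C_0 ≅ Z^6, C_1 ≅ Z^12, C_2 ≅ Z^6.

∂_1: C_1 → C_0 maps an edge to its endpoints' difference, ∂[p,q] = q − p.
As a 6×12 matrix over Z this has rank 5, with invariant factors (1,1,1,1,1).

The boundary map ∂_2: C_2 → C_1 sends each 2-simplex [p,q,r] to [q,r] − [p,r] + [p,q]. For instance
  ∂PRU = RU − PU + PR,
  ∂PTU = TU − PU + PT.
The resulting 12×6 matrix has rank 6, and its Smith normal form has invariant factors (1,1,1,1,1,1).

Reading off H_k = ker ∂_k / im ∂_{k+1}:

  H_0: rank C_0 − rank ∂_1 = 6 − 5 = 1, and the invariant factors of ∂_1 are all 1, so H_0 ≅ Z.
  H_1: rank ker ∂_1 − rank ∂_2 = (12 − 5) − 6 = 1, and the invariant factors of ∂_2 are all 1, so H_1 ≅ Z.
  H_2: rank ker ∂_2 − rank ∂_3 = (6 − 6) − 0 = 0, and there is no ∂_3, so H_2 ≅ 0.

As a check, the Euler characteristic is 6 − 12 + 6 = 0, which agrees with 1 − 1 + 0 = 0.

H_0 ≅ Z,  H_1 ≅ Z,  H_2 = 0.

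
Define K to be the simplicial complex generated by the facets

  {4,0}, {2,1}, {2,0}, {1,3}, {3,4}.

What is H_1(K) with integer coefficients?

We work with the vertex ordering 0 < 1 < 2 < 3 < 4. The simplices of K, each written with vertices in increasing order, are:

  0-simplices (5): [0], [1], [2], [3], [4]
  1-simplices (5): [0,2], [0,4], [1,2], [1,3], [3,4]

so the chain groups are C_0 ≅ Z^5, C_1 ≅ Z^5.

The boundary map ∂_1: C_1 → C_0 maps an edge to its endpoints' difference, ∂[p,q] = q − p. For instance
  ∂[0,2] = [2] − [0].
The resulting 5×5 matrix has rank 4, and its Smith normal form has invariant factors (1,1,1,1).

Computing H_k = (kernel of ∂_k) / (image of ∂_{k+1}):

  H_1: rank ker ∂_1 − rank ∂_2 = (5 − 4) − 0 = 1, and there is no ∂_2, so H_1 ≅ Z.

H_1 ≅ Z.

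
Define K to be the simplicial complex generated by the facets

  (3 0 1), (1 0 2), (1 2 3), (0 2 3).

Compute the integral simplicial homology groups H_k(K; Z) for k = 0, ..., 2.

K has 4 vertices, 6 edges, 4 triangles.
rank ∂_0 = 0, rank ∂_1 = 3 ⇒ b_0 = 4 − 0 − 3 = 1; all invariant factors of ∂_1 are 1 so no torsion. So H_0 ≅ Z.
rank ∂_1 = 3, rank ∂_2 = 3 ⇒ b_1 = 6 − 3 − 3 = 0; all invariant factors of ∂_2 are 1 so no torsion. So H_1 ≅ 0.
rank ∂_2 = 3, rank ∂_3 = 0 ⇒ b_2 = 4 − 3 − 0 = 1. So H_2 ≅ Z.

H_0 ≅ Z,  H_1 = 0,  H_2 ≅ Z.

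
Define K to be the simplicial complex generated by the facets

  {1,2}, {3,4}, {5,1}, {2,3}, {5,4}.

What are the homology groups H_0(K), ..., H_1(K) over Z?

Order the vertices as 1 < 2 < 3 < 4 < 5. Listing each simplex with vertices in this order, K has dimension 1 with simplices:

  0-simplices (5): [1], [2], [3], [4], [5]
  1-simplices (5): [1,2], [1,5], [2,3], [3,4], [4,5]

giving chain groups C_0 ≅ Z^5, C_1 ≅ Z^5.

The boundary map ∂_1: C_1 → C_0 is given by ∂[p,q] = [q] − [p]. For instance
  ∂[1,2] = [2] − [1].
As a 5×5 matrix over Z this has rank 4, with invariant factors (1,1,1,1).

From H_k ≅ ker(∂_k) / im(∂_{k+1}) we obtain:

  H_0: rank C_0 − rank ∂_1 = 5 − 4 = 1, and the invariant factors of ∂_1 are all 1, so H_0 ≅ Z.
  H_1: rank ker ∂_1 − rank ∂_2 = (5 − 4) − 0 = 1, and there is no ∂_2, so H_1 ≅ Z.

H_0 = Z,  H_1 = Z.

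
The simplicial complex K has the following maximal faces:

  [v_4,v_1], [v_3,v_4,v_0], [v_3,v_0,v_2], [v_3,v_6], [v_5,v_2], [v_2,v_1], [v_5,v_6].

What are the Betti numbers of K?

K has 7 vertices, 10 edges, 2 triangles.
rank ∂_0 = 0, rank ∂_1 = 6 ⇒ b_0 = 7 − 0 − 6 = 1; all invariant factors of ∂_1 are 1 so no torsion. So H_0 ≅ Z.
rank ∂_1 = 6, rank ∂_2 = 2 ⇒ b_1 = 10 − 6 − 2 = 2; all invariant factors of ∂_2 are 1 so no torsion. So H_1 ≅ Z^2.
rank ∂_2 = 2, rank ∂_3 = 0 ⇒ b_2 = 2 − 2 − 0 = 0. So H_2 ≅ 0.

b_0 = 1, b_1 = 2, b_2 = 0.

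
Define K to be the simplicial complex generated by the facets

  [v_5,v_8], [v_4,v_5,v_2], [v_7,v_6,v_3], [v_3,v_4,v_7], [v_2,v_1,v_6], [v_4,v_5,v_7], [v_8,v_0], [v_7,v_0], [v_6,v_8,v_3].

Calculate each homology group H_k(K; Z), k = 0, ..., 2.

H_0 = Z,  H_1 = Z^3,  H_2 = 0.

We work with the vertex ordering v_0 < v_1 < v_2 < v_3 < v_4 < v_5 < v_6 < v_7 < v_8. The simplices of K, each written with vertices in increasing order, are:

  0-simplices (9): [v_0], [v_1], [v_2], [v_3], [v_4], [v_5], [v_6], [v_7], [v_8]
  1-simplices (17): (17 of them)
  2-simplices (6): [v_1,v_2,v_6], [v_2,v_4,v_5], [v_3,v_4,v_7], [v_3,v_6,v_7], [v_3,v_6,v_8], [v_4,v_5,v_7]

so the chain groups are C_0 ≅ Z^9, C_1 ≅ Z^17, C_2 ≅ Z^6.

Boundary ∂_1: C_1 → C_0 sends each edge [p,q] (with p < q) to q − p. For instance
  ∂[v_2,v_5] = [v_5] − [v_2].
The 9×17 boundary matrix has rank 8 and Smith normal form diag(1,1,1,1,1,1,1,1).

The boundary map ∂_2: C_2 → C_1 sends each 2-simplex [p,q,r] to [q,r] − [p,r] + [p,q]. For instance
  ∂[v_3,v_4,v_7] = [v_4,v_7] − [v_3,v_7] + [v_3,v_4],
  ∂[v_3,v_6,v_8] = [v_6,v_8] − [v_3,v_8] + [v_3,v_6].
The 17×6 boundary matrix has rank 6 and Smith normal form diag(1,1,1,1,1,1).

Now H_k = ker ∂_k / im ∂_{k+1}, so:

  H_0: rank C_0 − rank ∂_1 = 9 − 8 = 1, and the invariant factors of ∂_1 are all 1, so H_0 ≅ Z.
  H_1: rank ker ∂_1 − rank ∂_2 = (17 − 8) − 6 = 3, and the invariant factors of ∂_2 are all 1, so H_1 ≅ Z^3.
  H_2: rank ker ∂_2 − rank ∂_3 = (6 − 6) − 0 = 0, and there is no ∂_3, so H_2 ≅ 0.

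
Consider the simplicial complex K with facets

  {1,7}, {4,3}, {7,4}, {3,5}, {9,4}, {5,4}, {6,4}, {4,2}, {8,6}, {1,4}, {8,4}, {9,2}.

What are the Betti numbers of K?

We work with the vertex ordering 1 < 2 < 3 < 4 < 5 < 6 < 7 < 8 < 9. The simplices of K, each written with vertices in increasing order, are:

  0-simplices (9): [1], [2], [3], [4], [5], [6], [7], [8], [9]
  1-simplices (12): [1,4], [1,7], [2,4], [2,9], [3,4], [3,5], [4,5], [4,6], [4,7], [4,8], [4,9], [6,8]

giving chain groups C_0 ≅ Z^9, C_1 ≅ Z^12.

Boundary ∂_1: C_1 → C_0 maps an edge to its endpoints' difference, ∂[p,q] = q − p.
This gives a 9×12 integer matrix of rank 8; reducing to Smith normal form yields diagonal entries (1,1,1,1,1,1,1,1).

From H_k ≅ ker(∂_k) / im(∂_{k+1}) we obtain:

  H_0: rank C_0 − rank ∂_1 = 9 − 8 = 1, and the invariant factors of ∂_1 are all 1, so H_0 = Z.
  H_1: rank ker ∂_1 − rank ∂_2 = (12 − 8) − 0 = 4, and there is no ∂_2, so H_1 = Z^4.

Hence the Betti numbers are b_0 = 1, b_1 = 4.

b_0 = 1, b_1 = 4.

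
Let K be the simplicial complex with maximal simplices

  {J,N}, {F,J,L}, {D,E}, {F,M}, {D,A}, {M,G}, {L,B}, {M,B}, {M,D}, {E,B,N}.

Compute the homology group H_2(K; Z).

H_2 = 0.

Order the vertices as A < B < D < E < F < G < J < L < M < N. Listing each simplex with vertices in this order, K has dimension 2 with simplices:

  0-simplices (10): A, B, D, E, F, G, J, L, M, N
  1-simplices (14): AD, BE, BL, BM, BN, DE, DM, EN, FJ, FL, FM, GM, JL, JN
  2-simplices (2): BEN, FJL

so the chain groups are C_0 ≅ Z^10, C_1 ≅ Z^14, C_2 ≅ Z^2.

∂_1: C_1 → C_0 is given by ∂[p,q] = [q] − [p]. For instance
  ∂BE = E − B.
The resulting 10×14 matrix has rank 9, and its Smith normal form has invariant factors (1,1,1,1,1,1,1,1,1).

Boundary ∂_2: C_2 → C_1 maps a triangle to the signed sum of its edges. For instance
  ∂FJL = JL − FL + FJ,
  ∂BEN = EN − BN + BE.
The 14×2 boundary matrix has rank 2 and Smith normal form diag(1,1).

From H_k ≅ ker(∂_k) / im(∂_{k+1}) we obtain:

  H_2: rank ker ∂_2 − rank ∂_3 = (2 − 2) − 0 = 0, and there is no ∂_3, so H_2 ≅ 0.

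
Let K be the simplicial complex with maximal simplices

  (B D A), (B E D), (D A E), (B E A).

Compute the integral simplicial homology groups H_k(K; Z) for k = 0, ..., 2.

Fix the vertex order A < B < D < E and write every simplex with vertices in increasing order. Then dim K = 2 and the simplices of K are:

  0-simplices (4): A, B, D, E
  1-simplices (6): AB, AD, AE, BD, BE, DE
  2-simplices (4): ABD, ABE, ADE, BDE

Hence C_0 ≅ Z^4, C_1 ≅ Z^6, C_2 ≅ Z^4.

∂_1: C_1 → C_0 is given by ∂[p,q] = [q] − [p]. For instance
  ∂BD = D − B.
This gives a 4×6 integer matrix of rank 3; reducing to Smith normal form yields diagonal entries (1,1,1).

The boundary map ∂_2: C_2 → C_1 acts by ∂[p,q,r] = [q,r] − [p,r] + [p,q]. For instance
  ∂ABD = BD − AD + AB,
  ∂ADE = DE − AE + AD.
As a 6×4 matrix over Z this has rank 3, with invariant factors (1,1,1).

From H_k ≅ ker(∂_k) / im(∂_{k+1}) we obtain:

  H_0: rank C_0 − rank ∂_1 = 4 − 3 = 1, and the invariant factors of ∂_1 are all 1, so H_0 = Z.
  H_1: rank ker ∂_1 − rank ∂_2 = (6 − 3) − 3 = 0, and the invariant factors of ∂_2 are all 1, so H_1 = 0.
  H_2: rank ker ∂_2 − rank ∂_3 = (4 − 3) − 0 = 1, and there is no ∂_3, so H_2 = Z.

As a check, the Euler characteristic is 4 − 6 + 4 = 2, which agrees with 1 − 0 + 1 = 2.

H_0 = Z,  H_1 = 0,  H_2 = Z.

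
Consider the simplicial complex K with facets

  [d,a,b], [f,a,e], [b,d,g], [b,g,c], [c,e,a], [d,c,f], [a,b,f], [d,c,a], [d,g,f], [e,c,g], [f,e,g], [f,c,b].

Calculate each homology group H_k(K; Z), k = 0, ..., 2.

H_0 ≅ Z,  H_1 ≅ Z/2,  H_2 = 0.

K has 7 vertices, 18 edges, 12 triangles.
rank ∂_0 = 0, rank ∂_1 = 6 ⇒ b_0 = 7 − 0 − 6 = 1; all invariant factors of ∂_1 are 1 so no torsion. So H_0 ≅ Z.
rank ∂_1 = 6, rank ∂_2 = 12 ⇒ b_1 = 18 − 6 − 12 = 0; ∂_2 has invariant factor(s) [2] giving torsion. So H_1 ≅ Z/2.
rank ∂_2 = 12, rank ∂_3 = 0 ⇒ b_2 = 12 − 12 − 0 = 0. So H_2 ≅ 0.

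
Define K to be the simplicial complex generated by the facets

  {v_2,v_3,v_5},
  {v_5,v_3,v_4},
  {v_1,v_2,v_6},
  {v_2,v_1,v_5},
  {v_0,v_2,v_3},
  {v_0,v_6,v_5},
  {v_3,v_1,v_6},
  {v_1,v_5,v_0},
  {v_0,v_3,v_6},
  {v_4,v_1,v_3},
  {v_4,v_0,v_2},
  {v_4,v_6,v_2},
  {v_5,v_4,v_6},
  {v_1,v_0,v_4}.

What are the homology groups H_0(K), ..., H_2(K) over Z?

H_0 ≅ Z,  H_1 ≅ Z^2,  H_2 ≅ Z.

We work with the vertex ordering v_0 < v_1 < v_2 < v_3 < v_4 < v_5 < v_6. The simplices of K, each written with vertices in increasing order, are:

  0-simplices (7): [v_0], [v_1], [v_2], [v_3], [v_4], [v_5], [v_6]
  1-simplices (21): (21 of them)
  2-simplices (14): (14 of them)

so the chain groups are C_0 ≅ Z^7, C_1 ≅ Z^21, C_2 ≅ Z^14.

Boundary ∂_1: C_1 → C_0 maps an edge to its endpoints' difference, ∂[p,q] = q − p. For instance
  ∂[v_0,v_4] = [v_4] − [v_0].
The resulting 7×21 matrix has rank 6, and its Smith normal form has invariant factors (1,1,1,1,1,1).

The boundary map ∂_2: C_2 → C_1 maps a triangle to the signed sum of its edges. For instance
  ∂[v_1,v_2,v_6] = [v_2,v_6] − [v_1,v_6] + [v_1,v_2],
  ∂[v_0,v_2,v_4] = [v_2,v_4] − [v_0,v_4] + [v_0,v_2].
The 21×14 boundary matrix has rank 13 and Smith normal form diag(1,1,1,1,1,1,1,1,1,1,1,1,1).

Computing H_k = (kernel of ∂_k) / (image of ∂_{k+1}):

  H_0: rank C_0 − rank ∂_1 = 7 − 6 = 1, and the invariant factors of ∂_1 are all 1, so H_0 ≅ Z.
  H_1: rank ker ∂_1 − rank ∂_2 = (21 − 6) − 13 = 2, and the invariant factors of ∂_2 are all 1, so H_1 ≅ Z^2.
  H_2: rank ker ∂_2 − rank ∂_3 = (14 − 13) − 0 = 1, and there is no ∂_3, so H_2 ≅ Z.

(K is a triangulation of the torus T^2.)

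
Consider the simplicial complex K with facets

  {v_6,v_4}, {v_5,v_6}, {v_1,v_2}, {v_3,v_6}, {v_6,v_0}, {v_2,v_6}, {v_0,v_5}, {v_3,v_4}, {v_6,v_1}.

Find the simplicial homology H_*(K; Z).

Order the vertices as v_0 < v_1 < v_2 < v_3 < v_4 < v_5 < v_6. Listing each simplex with vertices in this order, K has dimension 1 with simplices:

  0-simplices (7): [v_0], [v_1], [v_2], [v_3], [v_4], [v_5], [v_6]
  1-simplices (9): [v_0,v_5], [v_0,v_6], [v_1,v_2], [v_1,v_6], [v_2,v_6], [v_3,v_4], [v_3,v_6], [v_4,v_6], [v_5,v_6]

giving chain groups C_0 ≅ Z^7, C_1 ≅ Z^9.

Boundary ∂_1: C_1 → C_0 maps an edge to its endpoints' difference, ∂[p,q] = q − p.
This gives a 7×9 integer matrix of rank 6; reducing to Smith normal form yields diagonal entries (1,1,1,1,1,1).

Now H_k = ker ∂_k / im ∂_{k+1}, so:

  H_0: rank C_0 − rank ∂_1 = 7 − 6 = 1, and the invariant factors of ∂_1 are all 1, so H_0 ≅ Z.
  H_1: rank ker ∂_1 − rank ∂_2 = (9 − 6) − 0 = 3, and there is no ∂_2, so H_1 ≅ Z^3.

(K is a triangulation of a wedge of 3 circles.)

H_0 ≅ Z,  H_1 ≅ Z^3.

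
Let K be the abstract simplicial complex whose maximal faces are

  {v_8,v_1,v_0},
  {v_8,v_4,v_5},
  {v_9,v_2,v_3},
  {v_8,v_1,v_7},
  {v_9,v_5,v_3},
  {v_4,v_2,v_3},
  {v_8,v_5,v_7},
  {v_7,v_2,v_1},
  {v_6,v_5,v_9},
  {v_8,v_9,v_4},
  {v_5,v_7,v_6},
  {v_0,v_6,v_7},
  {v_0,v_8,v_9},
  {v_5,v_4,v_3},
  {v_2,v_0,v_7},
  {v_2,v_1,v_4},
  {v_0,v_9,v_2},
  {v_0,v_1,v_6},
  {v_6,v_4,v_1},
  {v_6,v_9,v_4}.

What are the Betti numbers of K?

b_0 = 1, b_1 = 1, b_2 = 0.

K has 10 vertices, 30 edges, 20 triangles.
rank ∂_0 = 0, rank ∂_1 = 9 ⇒ b_0 = 10 − 0 − 9 = 1; all invariant factors of ∂_1 are 1 so no torsion. So H_0 = Z.
rank ∂_1 = 9, rank ∂_2 = 20 ⇒ b_1 = 30 − 9 − 20 = 1; ∂_2 has invariant factor(s) [2] giving torsion. So H_1 = Z ⊕ Z/2Z.
rank ∂_2 = 20, rank ∂_3 = 0 ⇒ b_2 = 20 − 20 − 0 = 0. So H_2 = 0.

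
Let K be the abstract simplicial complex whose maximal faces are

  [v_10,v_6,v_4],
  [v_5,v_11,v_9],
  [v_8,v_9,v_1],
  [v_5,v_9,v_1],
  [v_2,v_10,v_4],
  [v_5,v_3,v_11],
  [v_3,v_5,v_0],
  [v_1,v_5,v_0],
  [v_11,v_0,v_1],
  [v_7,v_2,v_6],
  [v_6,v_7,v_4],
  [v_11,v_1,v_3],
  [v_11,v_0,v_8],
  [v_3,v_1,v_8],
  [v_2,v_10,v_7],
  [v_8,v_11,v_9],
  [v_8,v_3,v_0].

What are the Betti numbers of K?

b_0 = 2, b_1 = 1, b_2 = 0.

K has 12 vertices, 28 edges, 17 triangles.
rank ∂_0 = 0, rank ∂_1 = 10 ⇒ b_0 = 12 − 0 − 10 = 2; all invariant factors of ∂_1 are 1 so no torsion. So H_0 = Z^2.
rank ∂_1 = 10, rank ∂_2 = 17 ⇒ b_1 = 28 − 10 − 17 = 1; ∂_2 has invariant factor(s) [2] giving torsion. So H_1 = Z ⊕ Z/2.
rank ∂_2 = 17, rank ∂_3 = 0 ⇒ b_2 = 17 − 17 − 0 = 0. So H_2 = 0.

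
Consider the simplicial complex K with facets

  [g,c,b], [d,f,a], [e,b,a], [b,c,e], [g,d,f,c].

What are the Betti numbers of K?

b_0 = 1, b_1 = 1, b_2 = 0, b_3 = 0.

Take the total order a < b < c < d < e < f < g on the vertex set. Then K (dimension 3) consists of the simplices:

  0-simplices (7): a, b, c, d, e, f, g
  1-simplices (14): ab, ad, ae, af, bc, be, bg, cd, ce, cf, cg, df, dg, fg
  2-simplices (8): abe, adf, bce, bcg, cdf, cdg, cfg, dfg
  3-simplices (1): cdfg

so the chain groups are C_0 ≅ Z^7, C_1 ≅ Z^14, C_2 ≅ Z^8, C_3 ≅ Z^1.

Boundary ∂_1: C_1 → C_0 sends each edge [p,q] (with p < q) to q − p. For instance
  ∂dg = g − d.
As a 7×14 matrix over Z this has rank 6, with invariant factors (1,1,1,1,1,1).

Boundary ∂_2: C_2 → C_1 sends each 2-simplex [p,q,r] to [q,r] − [p,r] + [p,q]. For instance
  ∂bce = ce − be + bc,
  ∂adf = df − af + ad.
The resulting 14×8 matrix has rank 7, and its Smith normal form has invariant factors (1,1,1,1,1,1,1).

Boundary ∂_3: C_3 → C_2 sends each 3-simplex σ to the alternating sum Σ_i (−1)^i (σ with its i-th vertex removed). For instance
  ∂cdfg = dfg − cfg + cdg − cdf.
This gives a 8×1 integer matrix of rank 1; reducing to Smith normal form yields diagonal entries (1).

Reading off H_k = ker ∂_k / im ∂_{k+1}:

  H_0: rank C_0 − rank ∂_1 = 7 − 6 = 1, and the invariant factors of ∂_1 are all 1, so H_0 ≅ Z.
  H_1: rank ker ∂_1 − rank ∂_2 = (14 − 6) − 7 = 1, and the invariant factors of ∂_2 are all 1, so H_1 ≅ Z.
  H_2: rank ker ∂_2 − rank ∂_3 = (8 − 7) − 1 = 0, and the invariant factors of ∂_3 are all 1, so H_2 ≅ 0.
  H_3: rank ker ∂_3 − rank ∂_4 = (1 − 1) − 0 = 0, and there is no ∂_4, so H_3 ≅ 0.

Hence the Betti numbers are b_0 = 1, b_1 = 1, b_2 = 0, b_3 = 0.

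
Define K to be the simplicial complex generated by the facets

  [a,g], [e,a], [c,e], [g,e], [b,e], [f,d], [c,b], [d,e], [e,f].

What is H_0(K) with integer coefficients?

H_0 ≅ Z.

Take the total order a < b < c < d < e < f < g on the vertex set. Then K (dimension 1) consists of the simplices:

  0-simplices (7): a, b, c, d, e, f, g
  1-simplices (9): ae, ag, bc, be, ce, de, df, ef, eg

so the chain groups are C_0 ≅ Z^7, C_1 ≅ Z^9.

∂_1: C_1 → C_0 maps an edge to its endpoints' difference, ∂[p,q] = q − p. For instance
  ∂eg = g − e.
As a 7×9 matrix over Z this has rank 6, with invariant factors (1,1,1,1,1,1).

Reading off H_k = ker ∂_k / im ∂_{k+1}:

  H_0: rank C_0 − rank ∂_1 = 7 − 6 = 1, and the invariant factors of ∂_1 are all 1, so H_0 ≅ Z.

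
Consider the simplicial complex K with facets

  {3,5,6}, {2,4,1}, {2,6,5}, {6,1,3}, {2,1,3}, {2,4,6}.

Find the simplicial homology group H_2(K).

H_2 = 0.

We work with the vertex ordering 1 < 2 < 3 < 4 < 5 < 6. The simplices of K, each written with vertices in increasing order, are:

  0-simplices (6): [1], [2], [3], [4], [5], [6]
  1-simplices (12): [1,2], [1,3], [1,4], [1,6], [2,3], [2,4], [2,5], [2,6], [3,5], [3,6], [4,6], [5,6]
  2-simplices (6): [1,2,3], [1,2,4], [1,3,6], [2,4,6], [2,5,6], [3,5,6]

Hence C_0 ≅ Z^6, C_1 ≅ Z^12, C_2 ≅ Z^6.

Boundary ∂_1: C_1 → C_0 maps an edge to its endpoints' difference, ∂[p,q] = q − p. For instance
  ∂[3,6] = [6] − [3].
This gives a 6×12 integer matrix of rank 5; reducing to Smith normal form yields diagonal entries (1,1,1,1,1).

The boundary map ∂_2: C_2 → C_1 acts by ∂[p,q,r] = [q,r] − [p,r] + [p,q]. For instance
  ∂[1,2,3] = [2,3] − [1,3] + [1,2],
  ∂[1,2,4] = [2,4] − [1,4] + [1,2].
The resulting 12×6 matrix has rank 6, and its Smith normal form has invariant factors (1,1,1,1,1,1).

From H_k ≅ ker(∂_k) / im(∂_{k+1}) we obtain:

  H_2: rank ker ∂_2 − rank ∂_3 = (6 − 6) − 0 = 0, and there is no ∂_3, so H_2 ≅ 0.

(K is a triangulation of the cylinder S^1 x I.)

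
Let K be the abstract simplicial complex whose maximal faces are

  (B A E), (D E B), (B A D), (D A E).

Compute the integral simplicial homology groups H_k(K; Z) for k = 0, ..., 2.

Order the vertices as A < B < D < E. Listing each simplex with vertices in this order, K has dimension 2 with simplices:

  0-simplices (4): A, B, D, E
  1-simplices (6): AB, AD, AE, BD, BE, DE
  2-simplices (4): ABD, ABE, ADE, BDE

so the chain groups are C_0 ≅ Z^4, C_1 ≅ Z^6, C_2 ≅ Z^4.

The boundary map ∂_1: C_1 → C_0 maps an edge to its endpoints' difference, ∂[p,q] = q − p.
The resulting 4×6 matrix has rank 3, and its Smith normal form has invariant factors (1,1,1).

The boundary map ∂_2: C_2 → C_1 sends each 2-simplex [p,q,r] to [q,r] − [p,r] + [p,q]. For instance
  ∂ABD = BD − AD + AB,
  ∂ABE = BE − AE + AB.
As a 6×4 matrix over Z this has rank 3, with invariant factors (1,1,1).

Now H_k = ker ∂_k / im ∂_{k+1}, so:

  H_0: rank C_0 − rank ∂_1 = 4 − 3 = 1, and the invariant factors of ∂_1 are all 1, so H_0 = Z.
  H_1: rank ker ∂_1 − rank ∂_2 = (6 − 3) − 3 = 0, and the invariant factors of ∂_2 are all 1, so H_1 = 0.
  H_2: rank ker ∂_2 − rank ∂_3 = (4 − 3) − 0 = 1, and there is no ∂_3, so H_2 = Z.

As a check, the Euler characteristic is 4 − 6 + 4 = 2, which agrees with 1 − 0 + 1 = 2.

H_0 = Z,  H_1 = 0,  H_2 = Z.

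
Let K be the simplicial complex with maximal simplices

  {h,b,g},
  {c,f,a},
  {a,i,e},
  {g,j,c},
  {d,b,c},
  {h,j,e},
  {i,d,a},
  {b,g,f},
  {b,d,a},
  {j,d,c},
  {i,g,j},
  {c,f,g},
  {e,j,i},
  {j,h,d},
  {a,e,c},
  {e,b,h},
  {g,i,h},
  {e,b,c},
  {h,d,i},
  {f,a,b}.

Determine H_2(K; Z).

H_2 = 0.

We work with the vertex ordering a < b < c < d < e < f < g < h < i < j. The simplices of K, each written with vertices in increasing order, are:

  0-simplices (10): a, b, c, d, e, f, g, h, i, j
  1-simplices (30): ab, ac, ad, ae, af, ai, bc, bd, be, bf, bg, bh, cd, ce, cf, cg, cj, dh, di, dj, eh, ei, ej, fg, gh, gi, gj, hi, hj, ij
  2-simplices (20): abd, abf, ace, acf, adi, aei, bcd, bce, beh, bfg, bgh, cdj, cfg, cgj, dhi, dhj, ehj, eij, ghi, gij

giving chain groups C_0 ≅ Z^10, C_1 ≅ Z^30, C_2 ≅ Z^20.

Boundary ∂_1: C_1 → C_0 sends each edge [p,q] (with p < q) to q − p.
This gives a 10×30 integer matrix of rank 9; reducing to Smith normal form yields diagonal entries (1,1,1,1,1,1,1,1,1).

∂_2: C_2 → C_1 maps a triangle to the signed sum of its edges. For instance
  ∂cfg = fg − cg + cf,
  ∂bfg = fg − bg + bf.
As a 30×20 matrix over Z this has rank 20, with invariant factors (1,1,1,1,1,1,1,1,1,1,1,1,1,1,1,1,1,1,1,2).

Now H_k = ker ∂_k / im ∂_{k+1}, so:

  H_2: rank ker ∂_2 − rank ∂_3 = (20 − 20) − 0 = 0, and there is no ∂_3, so H_2 = 0.

(K is a triangulation of the Klein bottle.)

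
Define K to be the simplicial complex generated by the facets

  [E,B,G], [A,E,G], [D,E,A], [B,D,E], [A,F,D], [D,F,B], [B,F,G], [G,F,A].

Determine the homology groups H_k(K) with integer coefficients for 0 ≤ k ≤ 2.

Fix the vertex order A < B < D < E < F < G and write every simplex with vertices in increasing order. Then dim K = 2 and the simplices of K are:

  0-simplices (6): A, B, D, E, F, G
  1-simplices (12): AD, AE, AF, AG, BD, BE, BF, BG, DE, DF, EG, FG
  2-simplices (8): ADE, ADF, AEG, AFG, BDE, BDF, BEG, BFG

so the chain groups are C_0 ≅ Z^6, C_1 ≅ Z^12, C_2 ≅ Z^8.

∂_1: C_1 → C_0 sends each edge [p,q] (with p < q) to q − p.
This gives a 6×12 integer matrix of rank 5; reducing to Smith normal form yields diagonal entries (1,1,1,1,1).

Boundary ∂_2: C_2 → C_1 sends each 2-simplex [p,q,r] to [q,r] − [p,r] + [p,q]. For instance
  ∂BDE = DE − BE + BD,
  ∂ADE = DE − AE + AD.
This gives a 12×8 integer matrix of rank 7; reducing to Smith normal form yields diagonal entries (1,1,1,1,1,1,1).

From H_k ≅ ker(∂_k) / im(∂_{k+1}) we obtain:

  H_0: rank C_0 − rank ∂_1 = 6 − 5 = 1, and the invariant factors of ∂_1 are all 1, so H_0 ≅ Z.
  H_1: rank ker ∂_1 − rank ∂_2 = (12 − 5) − 7 = 0, and the invariant factors of ∂_2 are all 1, so H_1 ≅ 0.
  H_2: rank ker ∂_2 − rank ∂_3 = (8 − 7) − 0 = 1, and there is no ∂_3, so H_2 ≅ Z.

(K is a triangulation of the 2-sphere S^2.)

H_0 = Z,  H_1 = 0,  H_2 = Z.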